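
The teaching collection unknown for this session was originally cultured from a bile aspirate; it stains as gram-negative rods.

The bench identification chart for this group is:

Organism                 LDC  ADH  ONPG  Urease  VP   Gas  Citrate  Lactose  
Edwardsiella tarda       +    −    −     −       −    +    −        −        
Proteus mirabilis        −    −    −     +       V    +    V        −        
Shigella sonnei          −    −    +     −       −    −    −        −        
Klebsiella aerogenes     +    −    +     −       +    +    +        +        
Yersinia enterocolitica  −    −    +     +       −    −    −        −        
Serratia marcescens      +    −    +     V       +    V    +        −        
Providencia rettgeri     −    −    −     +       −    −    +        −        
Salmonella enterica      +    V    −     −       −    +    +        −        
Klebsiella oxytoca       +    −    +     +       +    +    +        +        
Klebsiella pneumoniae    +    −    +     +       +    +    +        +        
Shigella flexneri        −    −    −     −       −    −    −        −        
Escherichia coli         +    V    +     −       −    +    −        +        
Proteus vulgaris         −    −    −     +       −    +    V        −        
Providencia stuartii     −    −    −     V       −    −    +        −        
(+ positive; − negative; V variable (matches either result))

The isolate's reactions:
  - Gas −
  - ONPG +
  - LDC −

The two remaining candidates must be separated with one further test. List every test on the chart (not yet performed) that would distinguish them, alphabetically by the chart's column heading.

Urease

Gas −: excludes 8 organisms — 6 left.
ONPG +: excludes Providencia rettgeri, Shigella flexneri, Providencia stuartii — 3 left.
LDC −: excludes Serratia marcescens — 2 left.
Two candidates remain: Shigella sonnei and Yersinia enterocolitica.
  ADH: − vs − — same for both, does not separate.
  Urease: Shigella sonnei −, Yersinia enterocolitica + — discriminates.
  VP: − vs − — same for both, does not separate.
  Citrate: − vs − — same for both, does not separate.
  Lactose: − vs − — same for both, does not separate.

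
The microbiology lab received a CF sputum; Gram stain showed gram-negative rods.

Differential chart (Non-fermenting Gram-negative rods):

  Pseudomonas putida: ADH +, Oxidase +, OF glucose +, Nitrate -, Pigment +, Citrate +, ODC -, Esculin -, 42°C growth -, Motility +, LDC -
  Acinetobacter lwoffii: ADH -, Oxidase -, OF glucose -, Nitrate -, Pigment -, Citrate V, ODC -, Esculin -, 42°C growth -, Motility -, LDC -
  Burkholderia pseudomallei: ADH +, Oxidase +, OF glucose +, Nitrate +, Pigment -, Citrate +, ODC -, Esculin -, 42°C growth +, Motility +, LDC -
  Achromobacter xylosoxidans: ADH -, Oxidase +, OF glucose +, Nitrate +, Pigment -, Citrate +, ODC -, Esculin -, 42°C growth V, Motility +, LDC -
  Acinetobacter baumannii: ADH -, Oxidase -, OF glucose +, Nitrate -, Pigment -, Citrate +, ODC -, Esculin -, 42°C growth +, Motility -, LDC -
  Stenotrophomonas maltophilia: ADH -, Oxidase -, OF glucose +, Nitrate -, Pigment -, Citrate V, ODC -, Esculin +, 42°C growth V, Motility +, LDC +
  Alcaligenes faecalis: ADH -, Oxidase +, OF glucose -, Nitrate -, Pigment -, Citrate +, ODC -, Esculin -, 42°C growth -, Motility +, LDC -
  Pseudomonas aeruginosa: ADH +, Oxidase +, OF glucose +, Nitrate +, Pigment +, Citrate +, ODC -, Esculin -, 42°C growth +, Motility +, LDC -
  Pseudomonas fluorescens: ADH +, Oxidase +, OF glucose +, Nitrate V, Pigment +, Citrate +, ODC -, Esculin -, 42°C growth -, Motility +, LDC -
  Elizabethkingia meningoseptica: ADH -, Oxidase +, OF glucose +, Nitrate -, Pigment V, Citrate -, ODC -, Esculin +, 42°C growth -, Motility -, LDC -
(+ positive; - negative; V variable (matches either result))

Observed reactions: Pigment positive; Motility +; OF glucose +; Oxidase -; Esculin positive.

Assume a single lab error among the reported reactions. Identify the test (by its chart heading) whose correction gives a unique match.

Pigment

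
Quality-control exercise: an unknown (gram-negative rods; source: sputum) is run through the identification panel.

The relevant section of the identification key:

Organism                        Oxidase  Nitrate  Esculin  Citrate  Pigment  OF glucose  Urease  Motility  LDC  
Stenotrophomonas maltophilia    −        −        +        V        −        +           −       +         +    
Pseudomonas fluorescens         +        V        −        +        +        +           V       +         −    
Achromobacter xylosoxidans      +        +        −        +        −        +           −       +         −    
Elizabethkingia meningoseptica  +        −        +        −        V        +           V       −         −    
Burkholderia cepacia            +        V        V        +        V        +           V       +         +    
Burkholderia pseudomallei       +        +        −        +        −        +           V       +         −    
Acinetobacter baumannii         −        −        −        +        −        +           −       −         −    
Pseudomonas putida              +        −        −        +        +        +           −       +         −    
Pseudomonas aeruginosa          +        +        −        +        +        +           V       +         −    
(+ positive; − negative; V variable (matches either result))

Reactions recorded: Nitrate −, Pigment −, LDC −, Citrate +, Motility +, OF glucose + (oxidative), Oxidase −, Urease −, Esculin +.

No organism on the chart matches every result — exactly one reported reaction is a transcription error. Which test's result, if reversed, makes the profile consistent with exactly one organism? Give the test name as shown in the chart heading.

LDC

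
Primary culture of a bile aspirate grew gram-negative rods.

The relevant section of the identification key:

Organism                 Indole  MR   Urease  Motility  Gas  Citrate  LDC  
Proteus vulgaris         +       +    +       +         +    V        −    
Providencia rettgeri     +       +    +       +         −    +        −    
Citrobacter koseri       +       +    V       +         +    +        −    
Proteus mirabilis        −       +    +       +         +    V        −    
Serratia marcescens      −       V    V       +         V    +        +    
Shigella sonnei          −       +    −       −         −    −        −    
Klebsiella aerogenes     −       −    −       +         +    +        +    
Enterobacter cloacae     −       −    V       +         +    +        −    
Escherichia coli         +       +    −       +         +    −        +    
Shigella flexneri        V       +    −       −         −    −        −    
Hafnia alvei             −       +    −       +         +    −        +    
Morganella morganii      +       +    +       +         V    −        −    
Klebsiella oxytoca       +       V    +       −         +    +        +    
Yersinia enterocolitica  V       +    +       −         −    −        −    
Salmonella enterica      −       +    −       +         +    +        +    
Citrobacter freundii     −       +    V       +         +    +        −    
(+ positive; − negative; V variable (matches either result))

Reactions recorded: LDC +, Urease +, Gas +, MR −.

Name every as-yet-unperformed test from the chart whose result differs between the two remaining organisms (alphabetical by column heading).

Indole, Motility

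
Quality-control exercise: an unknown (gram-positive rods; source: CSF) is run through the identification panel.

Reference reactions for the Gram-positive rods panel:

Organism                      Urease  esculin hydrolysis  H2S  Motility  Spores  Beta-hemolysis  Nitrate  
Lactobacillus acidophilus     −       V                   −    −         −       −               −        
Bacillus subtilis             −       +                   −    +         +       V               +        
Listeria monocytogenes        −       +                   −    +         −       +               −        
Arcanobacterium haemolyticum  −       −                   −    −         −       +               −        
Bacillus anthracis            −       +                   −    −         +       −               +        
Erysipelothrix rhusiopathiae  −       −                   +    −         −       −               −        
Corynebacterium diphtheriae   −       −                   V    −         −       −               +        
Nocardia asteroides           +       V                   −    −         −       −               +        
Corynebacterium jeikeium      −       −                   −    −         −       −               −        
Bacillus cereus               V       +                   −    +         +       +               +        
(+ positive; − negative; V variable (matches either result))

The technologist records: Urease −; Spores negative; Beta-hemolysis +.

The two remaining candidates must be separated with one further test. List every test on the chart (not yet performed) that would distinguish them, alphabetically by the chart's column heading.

esculin hydrolysis, Motility

Beta-hemolysis +: excludes 6 organisms — 4 left.
Urease −: all 4 remaining candidates are consistent.
Spores −: excludes Bacillus subtilis, Bacillus cereus — 2 left.
Two candidates remain: Arcanobacterium haemolyticum and Listeria monocytogenes.
  esculin hydrolysis: Arcanobacterium haemolyticum −, Listeria monocytogenes + — discriminates.
  H2S: − vs − — same for both, does not separate.
  Motility: Arcanobacterium haemolyticum −, Listeria monocytogenes + — discriminates.
  Nitrate: − vs − — same for both, does not separate.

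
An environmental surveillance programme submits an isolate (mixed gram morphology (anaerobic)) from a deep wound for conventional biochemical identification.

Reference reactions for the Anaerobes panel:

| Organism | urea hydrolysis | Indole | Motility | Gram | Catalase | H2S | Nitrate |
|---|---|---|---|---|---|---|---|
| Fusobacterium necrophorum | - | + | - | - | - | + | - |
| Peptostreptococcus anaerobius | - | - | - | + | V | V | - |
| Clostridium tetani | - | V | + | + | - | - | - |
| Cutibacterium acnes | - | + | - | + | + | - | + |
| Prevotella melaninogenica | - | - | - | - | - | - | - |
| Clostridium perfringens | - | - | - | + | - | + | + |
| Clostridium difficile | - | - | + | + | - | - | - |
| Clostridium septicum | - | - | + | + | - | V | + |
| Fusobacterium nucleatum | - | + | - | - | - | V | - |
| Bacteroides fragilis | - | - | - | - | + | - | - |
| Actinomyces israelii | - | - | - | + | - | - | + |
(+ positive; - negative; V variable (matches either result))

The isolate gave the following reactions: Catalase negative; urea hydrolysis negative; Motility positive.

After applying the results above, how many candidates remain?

3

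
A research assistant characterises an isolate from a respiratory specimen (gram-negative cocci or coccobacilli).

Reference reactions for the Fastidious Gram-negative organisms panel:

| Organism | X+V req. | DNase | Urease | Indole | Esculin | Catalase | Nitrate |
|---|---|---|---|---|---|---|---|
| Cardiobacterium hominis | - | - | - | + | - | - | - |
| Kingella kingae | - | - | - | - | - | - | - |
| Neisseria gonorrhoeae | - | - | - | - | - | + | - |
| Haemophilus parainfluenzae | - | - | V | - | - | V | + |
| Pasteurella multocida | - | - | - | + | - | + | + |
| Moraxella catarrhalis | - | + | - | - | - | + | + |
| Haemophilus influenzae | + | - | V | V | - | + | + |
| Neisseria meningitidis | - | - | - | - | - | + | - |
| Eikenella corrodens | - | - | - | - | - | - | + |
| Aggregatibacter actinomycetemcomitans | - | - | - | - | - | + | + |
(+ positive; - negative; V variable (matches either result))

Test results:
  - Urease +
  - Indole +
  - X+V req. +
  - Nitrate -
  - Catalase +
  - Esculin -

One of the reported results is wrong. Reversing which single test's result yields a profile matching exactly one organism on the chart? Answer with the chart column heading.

As reported, no row in the chart matches all 6 reactions.
Reversing Urease → still no organism matches.
Reversing Esculin → still no organism matches.
Reversing Nitrate (to +) → unique match: Haemophilus influenzae.
Reversing Catalase → still no organism matches.
Reversing X+V req. → still no organism matches.
Reversing Indole → still no organism matches.

Nitrate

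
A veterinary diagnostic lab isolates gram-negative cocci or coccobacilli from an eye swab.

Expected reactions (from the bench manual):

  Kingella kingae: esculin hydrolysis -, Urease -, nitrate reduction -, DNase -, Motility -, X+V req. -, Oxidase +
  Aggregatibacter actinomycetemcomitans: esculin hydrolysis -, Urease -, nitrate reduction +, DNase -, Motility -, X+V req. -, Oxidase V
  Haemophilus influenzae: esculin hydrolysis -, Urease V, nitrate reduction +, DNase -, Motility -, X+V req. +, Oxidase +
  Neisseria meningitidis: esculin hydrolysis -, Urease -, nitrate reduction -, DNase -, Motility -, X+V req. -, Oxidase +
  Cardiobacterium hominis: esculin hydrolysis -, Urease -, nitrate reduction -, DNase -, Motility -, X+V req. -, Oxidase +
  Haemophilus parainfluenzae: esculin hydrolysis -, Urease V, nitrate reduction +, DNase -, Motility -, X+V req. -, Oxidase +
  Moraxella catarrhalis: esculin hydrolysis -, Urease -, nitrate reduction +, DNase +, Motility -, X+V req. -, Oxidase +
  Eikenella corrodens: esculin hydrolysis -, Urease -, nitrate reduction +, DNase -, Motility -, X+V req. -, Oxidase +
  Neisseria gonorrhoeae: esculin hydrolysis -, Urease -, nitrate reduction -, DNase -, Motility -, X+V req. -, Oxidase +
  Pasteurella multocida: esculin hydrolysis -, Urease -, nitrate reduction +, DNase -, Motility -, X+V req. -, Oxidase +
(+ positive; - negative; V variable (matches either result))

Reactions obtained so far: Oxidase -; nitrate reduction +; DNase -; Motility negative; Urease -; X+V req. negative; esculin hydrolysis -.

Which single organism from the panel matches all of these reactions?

esculin hydrolysis -: all 10 remaining candidates are consistent.
X+V req. -: excludes Haemophilus influenzae — 9 left.
Oxidase -: excludes 8 organisms — 1 left.
Urease -: the one remaining candidate is consistent.
nitrate reduction +: the one remaining candidate is consistent.
Motility -: the one remaining candidate is consistent.
DNase -: the one remaining candidate is consistent.

Aggregatibacter actinomycetemcomitans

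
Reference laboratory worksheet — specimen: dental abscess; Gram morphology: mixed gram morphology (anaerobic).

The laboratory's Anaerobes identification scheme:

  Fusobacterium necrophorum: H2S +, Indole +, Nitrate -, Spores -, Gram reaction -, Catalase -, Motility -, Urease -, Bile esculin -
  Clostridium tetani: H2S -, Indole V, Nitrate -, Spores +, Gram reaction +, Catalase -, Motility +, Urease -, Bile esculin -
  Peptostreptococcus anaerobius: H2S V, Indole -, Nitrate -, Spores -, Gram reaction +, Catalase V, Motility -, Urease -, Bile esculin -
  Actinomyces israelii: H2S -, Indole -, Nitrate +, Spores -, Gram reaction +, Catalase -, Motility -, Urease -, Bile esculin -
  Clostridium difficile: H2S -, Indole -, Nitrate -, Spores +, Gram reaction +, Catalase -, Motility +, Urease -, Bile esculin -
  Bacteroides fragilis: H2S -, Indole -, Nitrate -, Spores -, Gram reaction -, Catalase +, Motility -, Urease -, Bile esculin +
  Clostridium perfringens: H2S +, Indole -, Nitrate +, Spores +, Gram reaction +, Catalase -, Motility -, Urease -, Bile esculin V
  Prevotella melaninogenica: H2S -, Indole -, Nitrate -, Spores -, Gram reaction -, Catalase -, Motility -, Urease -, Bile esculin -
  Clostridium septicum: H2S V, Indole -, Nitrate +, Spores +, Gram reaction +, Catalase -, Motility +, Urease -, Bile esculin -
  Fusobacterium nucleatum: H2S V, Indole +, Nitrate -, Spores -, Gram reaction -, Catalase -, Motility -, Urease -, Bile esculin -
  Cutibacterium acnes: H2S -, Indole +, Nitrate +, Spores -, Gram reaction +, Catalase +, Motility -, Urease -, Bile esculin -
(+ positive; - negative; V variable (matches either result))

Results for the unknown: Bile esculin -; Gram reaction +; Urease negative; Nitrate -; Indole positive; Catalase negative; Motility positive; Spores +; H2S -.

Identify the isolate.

Nitrate -: excludes Actinomyces israelii, Clostridium perfringens, Clostridium septicum, Cutibacterium acnes — 7 left.
Catalase -: excludes Bacteroides fragilis — 6 left.
H2S -: excludes Fusobacterium necrophorum — 5 left.
Spores +: excludes Peptostreptococcus anaerobius, Prevotella melaninogenica, Fusobacterium nucleatum — 2 left.
Motility +: all 2 remaining candidates are consistent.
Urease -: all 2 remaining candidates are consistent.
Bile esculin -: all 2 remaining candidates are consistent.
Indole +: excludes Clostridium difficile — 1 left.
Gram reaction +: the one remaining candidate is consistent.

Clostridium tetani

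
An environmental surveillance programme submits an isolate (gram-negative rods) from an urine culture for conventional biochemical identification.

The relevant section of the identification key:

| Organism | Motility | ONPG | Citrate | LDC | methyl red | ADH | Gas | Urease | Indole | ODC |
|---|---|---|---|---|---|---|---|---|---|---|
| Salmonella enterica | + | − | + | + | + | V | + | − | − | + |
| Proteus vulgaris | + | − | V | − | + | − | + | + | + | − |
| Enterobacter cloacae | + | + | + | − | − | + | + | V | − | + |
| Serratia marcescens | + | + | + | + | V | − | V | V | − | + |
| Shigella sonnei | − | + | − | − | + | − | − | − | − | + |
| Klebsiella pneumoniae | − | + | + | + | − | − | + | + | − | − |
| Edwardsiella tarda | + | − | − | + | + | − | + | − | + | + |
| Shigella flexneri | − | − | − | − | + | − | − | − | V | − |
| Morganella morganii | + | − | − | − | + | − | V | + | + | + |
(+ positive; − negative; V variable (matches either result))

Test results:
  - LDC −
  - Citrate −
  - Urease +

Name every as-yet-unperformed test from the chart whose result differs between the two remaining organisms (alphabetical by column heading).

ODC

Urease +: excludes Salmonella enterica, Shigella sonnei, Edwardsiella tarda, Shigella flexneri — 5 left.
Citrate −: excludes Enterobacter cloacae, Serratia marcescens, Klebsiella pneumoniae — 2 left.
LDC −: all 2 remaining candidates are consistent.
Two candidates remain: Morganella morganii and Proteus vulgaris.
  Motility: + vs + — same for both, does not separate.
  ONPG: − vs − — same for both, does not separate.
  methyl red: + vs + — same for both, does not separate.
  ADH: − vs − — same for both, does not separate.
  Gas: V vs + — variable for at least one, does not separate.
  Indole: + vs + — same for both, does not separate.
  ODC: Morganella morganii +, Proteus vulgaris − — discriminates.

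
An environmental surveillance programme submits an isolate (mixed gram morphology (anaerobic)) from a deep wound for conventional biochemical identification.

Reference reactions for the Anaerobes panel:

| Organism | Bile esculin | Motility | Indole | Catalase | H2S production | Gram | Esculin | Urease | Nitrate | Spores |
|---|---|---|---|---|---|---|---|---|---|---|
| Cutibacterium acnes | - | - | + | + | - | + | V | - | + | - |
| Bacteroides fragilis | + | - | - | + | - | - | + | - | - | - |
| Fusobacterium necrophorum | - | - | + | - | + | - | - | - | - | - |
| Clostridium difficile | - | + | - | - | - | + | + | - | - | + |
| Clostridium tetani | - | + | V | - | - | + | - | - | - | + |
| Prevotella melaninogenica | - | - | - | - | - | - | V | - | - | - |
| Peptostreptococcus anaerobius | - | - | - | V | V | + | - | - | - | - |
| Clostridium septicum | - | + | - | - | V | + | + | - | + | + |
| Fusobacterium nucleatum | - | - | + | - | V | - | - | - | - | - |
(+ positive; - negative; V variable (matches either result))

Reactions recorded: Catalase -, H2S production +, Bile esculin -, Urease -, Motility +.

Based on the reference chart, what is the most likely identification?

Clostridium septicum

Motility +: excludes 6 organisms — 3 left.
H2S production +: excludes Clostridium difficile, Clostridium tetani — 1 left.
Catalase -: the one remaining candidate is consistent.
Bile esculin -: the one remaining candidate is consistent.
Urease -: the one remaining candidate is consistent.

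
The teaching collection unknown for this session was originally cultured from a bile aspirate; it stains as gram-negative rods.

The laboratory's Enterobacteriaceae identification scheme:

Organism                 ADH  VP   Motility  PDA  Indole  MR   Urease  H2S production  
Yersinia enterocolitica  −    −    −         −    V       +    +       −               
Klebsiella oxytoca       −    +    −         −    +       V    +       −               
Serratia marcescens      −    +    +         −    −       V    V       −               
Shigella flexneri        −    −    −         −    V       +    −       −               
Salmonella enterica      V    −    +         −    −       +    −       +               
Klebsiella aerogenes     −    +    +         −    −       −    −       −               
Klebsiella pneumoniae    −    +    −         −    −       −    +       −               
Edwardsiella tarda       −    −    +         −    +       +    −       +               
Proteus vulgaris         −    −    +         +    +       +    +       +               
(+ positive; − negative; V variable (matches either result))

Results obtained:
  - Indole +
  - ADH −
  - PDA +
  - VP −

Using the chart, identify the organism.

VP −: excludes Klebsiella oxytoca, Serratia marcescens, Klebsiella aerogenes, Klebsiella pneumoniae — 5 left.
PDA +: excludes Yersinia enterocolitica, Shigella flexneri, Salmonella enterica, Edwardsiella tarda — 1 left.
ADH −: the one remaining candidate is consistent.
Indole +: the one remaining candidate is consistent.

Proteus vulgaris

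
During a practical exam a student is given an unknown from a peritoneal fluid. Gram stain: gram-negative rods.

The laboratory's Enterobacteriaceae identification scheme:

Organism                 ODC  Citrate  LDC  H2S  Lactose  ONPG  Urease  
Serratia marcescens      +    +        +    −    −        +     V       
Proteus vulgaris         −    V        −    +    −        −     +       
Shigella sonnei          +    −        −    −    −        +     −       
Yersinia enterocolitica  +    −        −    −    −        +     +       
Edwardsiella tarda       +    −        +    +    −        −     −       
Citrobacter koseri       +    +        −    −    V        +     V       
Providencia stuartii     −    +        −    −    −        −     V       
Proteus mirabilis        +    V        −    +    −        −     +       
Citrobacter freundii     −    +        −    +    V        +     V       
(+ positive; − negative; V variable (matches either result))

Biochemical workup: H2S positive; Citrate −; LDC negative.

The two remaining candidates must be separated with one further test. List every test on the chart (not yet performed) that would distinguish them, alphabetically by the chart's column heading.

Citrate −: excludes Serratia marcescens, Citrobacter koseri, Providencia stuartii, Citrobacter freundii — 5 left.
H2S +: excludes Shigella sonnei, Yersinia enterocolitica — 3 left.
LDC −: excludes Edwardsiella tarda — 2 left.
Two candidates remain: Proteus mirabilis and Proteus vulgaris.
  ODC: Proteus mirabilis +, Proteus vulgaris − — discriminates.
  Lactose: − vs − — same for both, does not separate.
  ONPG: − vs − — same for both, does not separate.
  Urease: + vs + — same for both, does not separate.

ODC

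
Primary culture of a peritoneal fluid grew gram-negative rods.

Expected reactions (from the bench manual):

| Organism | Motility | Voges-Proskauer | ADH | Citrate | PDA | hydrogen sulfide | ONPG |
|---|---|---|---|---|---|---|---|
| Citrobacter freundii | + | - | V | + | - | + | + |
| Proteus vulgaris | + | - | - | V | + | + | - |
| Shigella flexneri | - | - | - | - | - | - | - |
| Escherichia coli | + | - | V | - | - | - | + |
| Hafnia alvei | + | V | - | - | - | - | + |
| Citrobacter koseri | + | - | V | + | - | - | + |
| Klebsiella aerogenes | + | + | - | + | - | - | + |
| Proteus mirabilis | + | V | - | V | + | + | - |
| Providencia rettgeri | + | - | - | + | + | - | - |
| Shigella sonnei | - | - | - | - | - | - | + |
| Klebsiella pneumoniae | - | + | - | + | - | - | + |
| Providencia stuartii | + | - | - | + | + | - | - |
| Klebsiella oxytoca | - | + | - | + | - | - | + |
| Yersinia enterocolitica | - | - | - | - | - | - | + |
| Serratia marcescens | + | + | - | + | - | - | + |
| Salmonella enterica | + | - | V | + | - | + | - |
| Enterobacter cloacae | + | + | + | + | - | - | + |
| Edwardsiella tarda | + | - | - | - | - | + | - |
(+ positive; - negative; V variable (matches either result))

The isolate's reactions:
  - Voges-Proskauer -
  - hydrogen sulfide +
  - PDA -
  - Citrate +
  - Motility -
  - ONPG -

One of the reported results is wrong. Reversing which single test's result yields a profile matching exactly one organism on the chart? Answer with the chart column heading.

Motility

As reported, no row in the chart matches all 6 reactions.
Reversing hydrogen sulfide → still no organism matches.
Reversing Motility (to +) → unique match: Salmonella enterica.
Reversing Citrate → still no organism matches.
Reversing PDA → still no organism matches.
Reversing ONPG → still no organism matches.
Reversing Voges-Proskauer → still no organism matches.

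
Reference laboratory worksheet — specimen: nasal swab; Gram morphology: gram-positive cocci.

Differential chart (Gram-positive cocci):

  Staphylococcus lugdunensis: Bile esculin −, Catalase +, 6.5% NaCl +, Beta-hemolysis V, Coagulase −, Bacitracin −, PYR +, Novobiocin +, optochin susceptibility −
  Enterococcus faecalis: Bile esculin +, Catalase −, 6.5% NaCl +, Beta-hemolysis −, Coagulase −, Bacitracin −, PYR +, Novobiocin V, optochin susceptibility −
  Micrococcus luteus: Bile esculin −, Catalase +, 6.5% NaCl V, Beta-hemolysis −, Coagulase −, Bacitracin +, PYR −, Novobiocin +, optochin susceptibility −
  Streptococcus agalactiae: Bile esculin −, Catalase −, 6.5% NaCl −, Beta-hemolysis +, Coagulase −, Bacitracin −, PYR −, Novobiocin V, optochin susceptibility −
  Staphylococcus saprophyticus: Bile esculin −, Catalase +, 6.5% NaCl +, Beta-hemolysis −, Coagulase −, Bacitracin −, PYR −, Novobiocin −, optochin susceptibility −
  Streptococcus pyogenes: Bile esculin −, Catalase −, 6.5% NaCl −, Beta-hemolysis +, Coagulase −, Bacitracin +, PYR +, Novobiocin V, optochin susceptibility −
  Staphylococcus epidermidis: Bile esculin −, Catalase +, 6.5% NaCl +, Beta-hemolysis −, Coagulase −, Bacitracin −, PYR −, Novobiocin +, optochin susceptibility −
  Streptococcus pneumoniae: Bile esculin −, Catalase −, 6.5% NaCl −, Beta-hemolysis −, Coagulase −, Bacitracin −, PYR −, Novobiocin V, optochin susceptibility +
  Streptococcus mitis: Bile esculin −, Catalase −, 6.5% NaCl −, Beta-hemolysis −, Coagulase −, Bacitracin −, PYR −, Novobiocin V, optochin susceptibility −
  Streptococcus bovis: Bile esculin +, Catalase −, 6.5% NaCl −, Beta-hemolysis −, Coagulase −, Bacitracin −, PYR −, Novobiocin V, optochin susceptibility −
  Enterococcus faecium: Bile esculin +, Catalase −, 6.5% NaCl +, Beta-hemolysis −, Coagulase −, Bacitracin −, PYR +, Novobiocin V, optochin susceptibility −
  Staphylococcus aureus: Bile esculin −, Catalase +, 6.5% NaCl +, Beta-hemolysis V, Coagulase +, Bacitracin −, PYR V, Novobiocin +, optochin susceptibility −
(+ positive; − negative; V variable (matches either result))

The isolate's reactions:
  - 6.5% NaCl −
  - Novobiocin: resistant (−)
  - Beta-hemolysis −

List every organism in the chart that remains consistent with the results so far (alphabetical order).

Streptococcus bovis, Streptococcus mitis, Streptococcus pneumoniae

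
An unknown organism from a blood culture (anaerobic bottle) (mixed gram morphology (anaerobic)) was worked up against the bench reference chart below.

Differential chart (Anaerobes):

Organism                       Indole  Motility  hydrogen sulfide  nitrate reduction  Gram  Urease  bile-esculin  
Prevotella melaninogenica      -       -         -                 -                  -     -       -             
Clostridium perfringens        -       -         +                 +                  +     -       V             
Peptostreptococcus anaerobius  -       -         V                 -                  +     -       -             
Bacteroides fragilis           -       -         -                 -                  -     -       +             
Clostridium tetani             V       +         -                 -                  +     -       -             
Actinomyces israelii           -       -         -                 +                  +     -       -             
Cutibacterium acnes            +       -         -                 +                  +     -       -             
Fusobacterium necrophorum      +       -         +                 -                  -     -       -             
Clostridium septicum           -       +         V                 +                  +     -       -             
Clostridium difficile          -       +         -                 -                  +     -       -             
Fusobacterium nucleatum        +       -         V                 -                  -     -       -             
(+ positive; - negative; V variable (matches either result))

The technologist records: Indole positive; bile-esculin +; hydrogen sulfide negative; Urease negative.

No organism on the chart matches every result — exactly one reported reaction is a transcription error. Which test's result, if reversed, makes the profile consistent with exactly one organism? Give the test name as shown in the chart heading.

As reported, no row in the chart matches all 4 reactions.
Reversing bile-esculin → 3 organisms match (not unique).
Reversing hydrogen sulfide → still no organism matches.
Reversing Indole (to -) → unique match: Bacteroides fragilis.
Reversing Urease → still no organism matches.

Indole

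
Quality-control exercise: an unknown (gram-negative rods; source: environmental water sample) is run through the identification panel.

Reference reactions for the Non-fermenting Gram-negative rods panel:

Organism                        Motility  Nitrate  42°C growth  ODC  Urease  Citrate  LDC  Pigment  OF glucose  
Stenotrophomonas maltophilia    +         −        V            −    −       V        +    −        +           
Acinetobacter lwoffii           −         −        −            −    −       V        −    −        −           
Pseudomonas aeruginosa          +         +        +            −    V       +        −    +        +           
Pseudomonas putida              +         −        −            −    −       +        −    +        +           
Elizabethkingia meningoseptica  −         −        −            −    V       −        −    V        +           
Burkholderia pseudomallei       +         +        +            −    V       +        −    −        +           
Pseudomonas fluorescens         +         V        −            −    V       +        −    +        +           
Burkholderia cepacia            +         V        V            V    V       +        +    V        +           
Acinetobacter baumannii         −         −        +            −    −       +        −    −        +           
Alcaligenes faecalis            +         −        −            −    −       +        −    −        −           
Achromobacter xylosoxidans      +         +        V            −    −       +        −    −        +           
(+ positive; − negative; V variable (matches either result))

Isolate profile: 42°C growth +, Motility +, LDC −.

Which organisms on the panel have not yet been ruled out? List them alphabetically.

Achromobacter xylosoxidans, Burkholderia pseudomallei, Pseudomonas aeruginosa

LDC −: excludes Stenotrophomonas maltophilia, Burkholderia cepacia — 9 left.
42°C growth +: excludes 5 organisms — 4 left.
Motility +: excludes Acinetobacter baumannii — 3 left.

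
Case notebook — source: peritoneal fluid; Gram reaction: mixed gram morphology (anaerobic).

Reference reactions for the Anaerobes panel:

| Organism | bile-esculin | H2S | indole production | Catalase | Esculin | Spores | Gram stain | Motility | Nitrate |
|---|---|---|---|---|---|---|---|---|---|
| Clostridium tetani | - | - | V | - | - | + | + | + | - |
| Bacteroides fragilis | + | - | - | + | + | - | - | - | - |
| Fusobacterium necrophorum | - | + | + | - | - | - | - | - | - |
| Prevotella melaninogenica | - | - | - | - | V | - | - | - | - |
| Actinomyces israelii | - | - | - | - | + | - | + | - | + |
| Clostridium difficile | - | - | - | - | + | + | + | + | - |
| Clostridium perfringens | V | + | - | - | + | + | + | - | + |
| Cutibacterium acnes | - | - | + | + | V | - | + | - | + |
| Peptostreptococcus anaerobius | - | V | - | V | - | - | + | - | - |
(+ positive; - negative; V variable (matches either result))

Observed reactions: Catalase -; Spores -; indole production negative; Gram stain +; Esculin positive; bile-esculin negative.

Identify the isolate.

Actinomyces israelii

bile-esculin -: excludes Bacteroides fragilis — 8 left.
Catalase -: excludes Cutibacterium acnes — 7 left.
Esculin +: excludes Clostridium tetani, Fusobacterium necrophorum, Peptostreptococcus anaerobius — 4 left.
Gram stain +: excludes Prevotella melaninogenica — 3 left.
Spores -: excludes Clostridium difficile, Clostridium perfringens — 1 left.
indole production -: the one remaining candidate is consistent.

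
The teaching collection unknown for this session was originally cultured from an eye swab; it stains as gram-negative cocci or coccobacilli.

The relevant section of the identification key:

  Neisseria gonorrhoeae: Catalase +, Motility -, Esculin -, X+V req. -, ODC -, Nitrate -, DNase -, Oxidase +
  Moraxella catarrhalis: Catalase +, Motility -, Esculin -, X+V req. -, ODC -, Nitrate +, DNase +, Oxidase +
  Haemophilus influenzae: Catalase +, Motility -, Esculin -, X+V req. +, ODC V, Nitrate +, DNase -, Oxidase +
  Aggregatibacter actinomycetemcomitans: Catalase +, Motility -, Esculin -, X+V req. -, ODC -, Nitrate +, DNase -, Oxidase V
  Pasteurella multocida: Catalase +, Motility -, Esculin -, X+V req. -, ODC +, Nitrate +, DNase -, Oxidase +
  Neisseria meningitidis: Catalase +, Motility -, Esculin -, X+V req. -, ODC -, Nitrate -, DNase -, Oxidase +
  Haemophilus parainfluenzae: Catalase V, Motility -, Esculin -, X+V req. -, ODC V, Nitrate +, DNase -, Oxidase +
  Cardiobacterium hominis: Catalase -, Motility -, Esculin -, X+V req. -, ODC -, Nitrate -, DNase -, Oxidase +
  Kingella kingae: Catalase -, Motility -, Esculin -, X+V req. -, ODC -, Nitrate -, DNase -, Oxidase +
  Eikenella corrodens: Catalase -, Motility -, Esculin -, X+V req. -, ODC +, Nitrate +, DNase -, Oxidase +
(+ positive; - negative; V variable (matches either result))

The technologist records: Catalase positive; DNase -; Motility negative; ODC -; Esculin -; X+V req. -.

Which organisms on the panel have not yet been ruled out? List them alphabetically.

Aggregatibacter actinomycetemcomitans, Haemophilus parainfluenzae, Neisseria gonorrhoeae, Neisseria meningitidis

ODC -: excludes Pasteurella multocida, Eikenella corrodens — 8 left.
Motility -: all 8 remaining candidates are consistent.
Esculin -: all 8 remaining candidates are consistent.
X+V req. -: excludes Haemophilus influenzae — 7 left.
DNase -: excludes Moraxella catarrhalis — 6 left.
Catalase +: excludes Cardiobacterium hominis, Kingella kingae — 4 left.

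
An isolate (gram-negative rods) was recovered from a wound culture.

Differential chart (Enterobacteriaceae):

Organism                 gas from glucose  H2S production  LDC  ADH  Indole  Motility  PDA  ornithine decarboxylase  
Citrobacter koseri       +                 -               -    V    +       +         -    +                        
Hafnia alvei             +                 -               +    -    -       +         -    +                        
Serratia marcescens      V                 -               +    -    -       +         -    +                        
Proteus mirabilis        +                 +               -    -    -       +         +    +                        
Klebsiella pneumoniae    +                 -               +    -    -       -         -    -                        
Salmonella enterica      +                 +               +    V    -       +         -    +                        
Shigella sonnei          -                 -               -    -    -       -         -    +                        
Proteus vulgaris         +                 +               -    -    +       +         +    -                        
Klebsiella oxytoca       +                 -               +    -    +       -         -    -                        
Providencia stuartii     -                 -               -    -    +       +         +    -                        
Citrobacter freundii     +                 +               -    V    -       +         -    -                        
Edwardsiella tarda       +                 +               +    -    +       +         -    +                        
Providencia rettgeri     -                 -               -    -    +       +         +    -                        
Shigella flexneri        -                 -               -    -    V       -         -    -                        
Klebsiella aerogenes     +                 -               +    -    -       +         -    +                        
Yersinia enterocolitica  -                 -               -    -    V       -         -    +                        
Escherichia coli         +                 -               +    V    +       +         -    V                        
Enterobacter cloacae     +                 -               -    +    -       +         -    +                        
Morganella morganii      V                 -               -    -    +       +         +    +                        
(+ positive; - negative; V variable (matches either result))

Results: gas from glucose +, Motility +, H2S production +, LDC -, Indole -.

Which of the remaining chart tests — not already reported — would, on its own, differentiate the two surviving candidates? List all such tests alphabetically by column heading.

ornithine decarboxylase, PDA

Motility +: excludes 5 organisms — 14 left.
gas from glucose +: excludes Providencia stuartii, Providencia rettgeri — 12 left.
LDC -: excludes 6 organisms — 6 left.
Indole -: excludes Citrobacter koseri, Proteus vulgaris, Morganella morganii — 3 left.
H2S production +: excludes Enterobacter cloacae — 2 left.
Two candidates remain: Citrobacter freundii and Proteus mirabilis.
  ADH: V vs - — variable for at least one, does not separate.
  PDA: Citrobacter freundii -, Proteus mirabilis + — discriminates.
  ornithine decarboxylase: Citrobacter freundii -, Proteus mirabilis + — discriminates.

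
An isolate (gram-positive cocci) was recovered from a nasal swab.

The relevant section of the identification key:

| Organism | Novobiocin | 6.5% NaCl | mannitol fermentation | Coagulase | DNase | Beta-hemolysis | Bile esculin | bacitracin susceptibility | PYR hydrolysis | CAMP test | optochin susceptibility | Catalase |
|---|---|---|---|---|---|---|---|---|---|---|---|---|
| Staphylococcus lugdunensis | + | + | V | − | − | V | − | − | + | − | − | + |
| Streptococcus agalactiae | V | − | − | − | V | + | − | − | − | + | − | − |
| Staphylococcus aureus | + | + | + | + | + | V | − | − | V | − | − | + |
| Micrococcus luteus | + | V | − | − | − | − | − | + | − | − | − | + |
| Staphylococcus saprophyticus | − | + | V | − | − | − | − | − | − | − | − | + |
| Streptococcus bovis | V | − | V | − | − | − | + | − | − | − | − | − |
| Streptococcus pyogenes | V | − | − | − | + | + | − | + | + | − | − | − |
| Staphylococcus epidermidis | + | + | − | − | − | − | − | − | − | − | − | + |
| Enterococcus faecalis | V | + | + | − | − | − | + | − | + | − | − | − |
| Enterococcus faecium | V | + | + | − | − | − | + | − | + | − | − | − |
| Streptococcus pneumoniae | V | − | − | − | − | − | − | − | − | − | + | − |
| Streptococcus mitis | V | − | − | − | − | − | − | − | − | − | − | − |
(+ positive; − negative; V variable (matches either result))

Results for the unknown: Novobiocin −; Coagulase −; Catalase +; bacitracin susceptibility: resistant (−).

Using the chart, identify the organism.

Staphylococcus saprophyticus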